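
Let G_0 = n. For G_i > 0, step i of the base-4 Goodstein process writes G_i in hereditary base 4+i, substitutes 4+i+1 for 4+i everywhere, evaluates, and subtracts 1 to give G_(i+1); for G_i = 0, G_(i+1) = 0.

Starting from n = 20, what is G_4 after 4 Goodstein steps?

65

step 0: 20 = 4^2 + 4; sub 5 for 4: 5^2 + 5; = 30; G_1 = 30−1 = 29
step 1: 29 = 5^2 + 4; sub 6 for 5: 6^2 + 4; = 40; G_2 = 40−1 = 39
step 2: 39 = 6^2 + 3; sub 7 for 6: 7^2 + 3; = 52; G_3 = 52−1 = 51
step 3: 51 = 7^2 + 2; sub 8 for 7: 8^2 + 2; = 66; G_4 = 66−1 = 65
step 4: 65 = 8^2 + 1; sub 9 for 8: 9^2 + 1; = 82; G_5 = 82−1 = 81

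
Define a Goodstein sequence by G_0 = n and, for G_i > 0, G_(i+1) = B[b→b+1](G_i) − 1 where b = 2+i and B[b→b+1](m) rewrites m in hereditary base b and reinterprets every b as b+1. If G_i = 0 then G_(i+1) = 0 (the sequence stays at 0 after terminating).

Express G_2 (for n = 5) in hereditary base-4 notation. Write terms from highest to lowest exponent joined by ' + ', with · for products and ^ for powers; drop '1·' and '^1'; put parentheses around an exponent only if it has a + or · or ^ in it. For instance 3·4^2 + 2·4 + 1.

base 2: 5 = 2^2 + 1; at 3: 3^3 + 1 = 28; next = 27
base 3: 27 = 3^3; at 4: 4^4 = 256; next = 255
base 4: 255 = 3·4^3 + 3·4^2 + 3·4 + 3; at 5: 3·5^3 + 3·5^2 + 3·5 + 3 = 468; next = 467

3·4^3 + 3·4^2 + 3·4 + 3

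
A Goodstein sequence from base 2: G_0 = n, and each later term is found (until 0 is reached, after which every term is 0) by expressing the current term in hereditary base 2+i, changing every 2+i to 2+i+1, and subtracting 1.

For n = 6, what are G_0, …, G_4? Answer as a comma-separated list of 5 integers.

(0) 6|_2 = 2^2 + 2 ↦ 3^3 + 3|_3 = 30 ⇒ 29
(1) 29|_3 = 3^3 + 2 ↦ 4^4 + 2|_4 = 258 ⇒ 257
(2) 257|_4 = 4^4 + 1 ↦ 5^5 + 1|_5 = 3126 ⇒ 3125
(3) 3125|_5 = 5^5 ↦ 6^6|_6 = 46656 ⇒ 46655

6, 29, 257, 3125, 46655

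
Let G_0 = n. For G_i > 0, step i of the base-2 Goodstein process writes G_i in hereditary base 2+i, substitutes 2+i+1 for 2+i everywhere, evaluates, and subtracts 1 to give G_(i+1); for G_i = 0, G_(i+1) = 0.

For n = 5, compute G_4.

[0] 5 ≡ 2^2 + 1 (base 2). Lift 3: 28. −1: 27.
[1] 27 ≡ 3^3 (base 3). Lift 4: 256. −1: 255.
[2] 255 ≡ 3·4^3 + 3·4^2 + 3·4 + 3 (base 4). Lift 5: 468. −1: 467.
[3] 467 ≡ 3·5^3 + 3·5^2 + 3·5 + 2 (base 5). Lift 6: 776. −1: 775.

775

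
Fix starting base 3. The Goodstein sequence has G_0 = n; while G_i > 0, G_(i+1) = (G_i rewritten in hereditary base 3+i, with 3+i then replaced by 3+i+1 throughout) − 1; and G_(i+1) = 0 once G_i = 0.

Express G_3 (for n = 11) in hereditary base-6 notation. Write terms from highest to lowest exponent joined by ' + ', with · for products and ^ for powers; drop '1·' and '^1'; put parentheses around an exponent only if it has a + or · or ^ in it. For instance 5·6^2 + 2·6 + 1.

5·6 + 5

(0) 11|_3 = 3^2 + 2 ↦ 4^2 + 2|_4 = 18 ⇒ 17
(1) 17|_4 = 4^2 + 1 ↦ 5^2 + 1|_5 = 26 ⇒ 25
(2) 25|_5 = 5^2 ↦ 6^2|_6 = 36 ⇒ 35
(3) 35|_6 = 5·6 + 5 ↦ 5·7 + 5|_7 = 40 ⇒ 39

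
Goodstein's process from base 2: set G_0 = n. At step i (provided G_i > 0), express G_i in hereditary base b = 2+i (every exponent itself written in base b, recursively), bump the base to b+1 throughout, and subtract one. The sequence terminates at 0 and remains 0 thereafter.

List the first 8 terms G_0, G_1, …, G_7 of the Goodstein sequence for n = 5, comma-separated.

5 —HB2→ 2^2 + 1 —bump→ 3^3 + 1 = 28 —(−1)→ 27
27 —HB3→ 3^3 —bump→ 4^4 = 256 —(−1)→ 255
255 —HB4→ 3·4^3 + 3·4^2 + 3·4 + 3 —bump→ 3·5^3 + 3·5^2 + 3·5 + 3 = 468 —(−1)→ 467
467 —HB5→ 3·5^3 + 3·5^2 + 3·5 + 2 —bump→ 3·6^3 + 3·6^2 + 3·6 + 2 = 776 —(−1)→ 775
775 —HB6→ 3·6^3 + 3·6^2 + 3·6 + 1 —bump→ 3·7^3 + 3·7^2 + 3·7 + 1 = 1198 —(−1)→ 1197
1197 —HB7→ 3·7^3 + 3·7^2 + 3·7 —bump→ 3·8^3 + 3·8^2 + 3·8 = 1752 —(−1)→ 1751
1751 —HB8→ 3·8^3 + 3·8^2 + 2·8 + 7 —bump→ 3·9^3 + 3·9^2 + 2·9 + 7 = 2455 —(−1)→ 2454

5, 27, 255, 467, 775, 1197, 1751, 2454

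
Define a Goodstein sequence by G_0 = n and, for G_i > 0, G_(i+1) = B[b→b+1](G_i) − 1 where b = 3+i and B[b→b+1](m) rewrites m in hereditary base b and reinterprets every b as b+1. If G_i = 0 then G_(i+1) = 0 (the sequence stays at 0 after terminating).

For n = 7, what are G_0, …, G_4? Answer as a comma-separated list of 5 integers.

7, 8, 9, 9, 9

i=0: 7 = 2·3 + 1 (b=3); 3→4: 2·4 + 1 = 9; 9−1 = 8
i=1: 8 = 2·4 (b=4); 4→5: 2·5 = 10; 10−1 = 9
i=2: 9 = 5 + 4 (b=5); 5→6: 6 + 4 = 10; 10−1 = 9
i=3: 9 = 6 + 3 (b=6); 6→7: 7 + 3 = 10; 10−1 = 9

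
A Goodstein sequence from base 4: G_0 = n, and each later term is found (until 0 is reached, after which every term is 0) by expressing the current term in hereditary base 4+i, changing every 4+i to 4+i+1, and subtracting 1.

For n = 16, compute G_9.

45

step 0: 16 = 4^2; sub 5 for 4: 5^2; = 25; G_1 = 25−1 = 24
step 1: 24 = 4·5 + 4; sub 6 for 5: 4·6 + 4; = 28; G_2 = 28−1 = 27
step 2: 27 = 4·6 + 3; sub 7 for 6: 4·7 + 3; = 31; G_3 = 31−1 = 30
step 3: 30 = 4·7 + 2; sub 8 for 7: 4·8 + 2; = 34; G_4 = 34−1 = 33
step 4: 33 = 4·8 + 1; sub 9 for 8: 4·9 + 1; = 37; G_5 = 37−1 = 36
step 5: 36 = 4·9; sub 10 for 9: 4·10; = 40; G_6 = 40−1 = 39
step 6: 39 = 3·10 + 9; sub 11 for 10: 3·11 + 9; = 42; G_7 = 42−1 = 41
step 7: 41 = 3·11 + 8; sub 12 for 11: 3·12 + 8; = 44; G_8 = 44−1 = 43
step 8: 43 = 3·12 + 7; sub 13 for 12: 3·13 + 7; = 46; G_9 = 46−1 = 45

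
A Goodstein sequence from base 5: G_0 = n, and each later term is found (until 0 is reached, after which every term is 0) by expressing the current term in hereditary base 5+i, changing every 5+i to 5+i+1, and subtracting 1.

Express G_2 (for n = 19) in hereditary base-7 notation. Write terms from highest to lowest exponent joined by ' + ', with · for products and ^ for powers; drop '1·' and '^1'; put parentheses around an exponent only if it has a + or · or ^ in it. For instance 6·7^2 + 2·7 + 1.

i=0: 19 = 3·5 + 4 (b=5); 5→6: 3·6 + 4 = 22; 22−1 = 21
i=1: 21 = 3·6 + 3 (b=6); 6→7: 3·7 + 3 = 24; 24−1 = 23
i=2: 23 = 3·7 + 2 (b=7); 7→8: 3·8 + 2 = 26; 26−1 = 25

3·7 + 2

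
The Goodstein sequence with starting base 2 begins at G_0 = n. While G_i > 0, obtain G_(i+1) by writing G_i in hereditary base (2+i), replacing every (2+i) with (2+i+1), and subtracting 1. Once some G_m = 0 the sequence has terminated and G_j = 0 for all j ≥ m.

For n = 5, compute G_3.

467

(0) 5|_2 = 2^2 + 1 ↦ 3^3 + 1|_3 = 28 ⇒ 27
(1) 27|_3 = 3^3 ↦ 4^4|_4 = 256 ⇒ 255
(2) 255|_4 = 3·4^3 + 3·4^2 + 3·4 + 3 ↦ 3·5^3 + 3·5^2 + 3·5 + 3|_5 = 468 ⇒ 467
(3) 467|_5 = 3·5^3 + 3·5^2 + 3·5 + 2 ↦ 3·6^3 + 3·6^2 + 3·6 + 2|_6 = 776 ⇒ 775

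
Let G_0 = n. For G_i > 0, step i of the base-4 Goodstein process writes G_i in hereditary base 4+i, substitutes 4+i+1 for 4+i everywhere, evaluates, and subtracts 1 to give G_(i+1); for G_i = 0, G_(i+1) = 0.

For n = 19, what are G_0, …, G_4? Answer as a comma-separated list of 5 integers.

19, 27, 37, 49, 63

(0) 19|_4 = 4^2 + 3 ↦ 5^2 + 3|_5 = 28 ⇒ 27
(1) 27|_5 = 5^2 + 2 ↦ 6^2 + 2|_6 = 38 ⇒ 37
(2) 37|_6 = 6^2 + 1 ↦ 7^2 + 1|_7 = 50 ⇒ 49
(3) 49|_7 = 7^2 ↦ 8^2|_8 = 64 ⇒ 63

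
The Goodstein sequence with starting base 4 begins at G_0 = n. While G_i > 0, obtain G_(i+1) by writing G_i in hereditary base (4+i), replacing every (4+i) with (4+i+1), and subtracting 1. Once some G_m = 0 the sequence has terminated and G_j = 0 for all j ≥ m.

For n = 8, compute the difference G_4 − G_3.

0

step 0: 8 = 2·4; sub 5 for 4: 2·5; = 10; G_1 = 10−1 = 9
step 1: 9 = 5 + 4; sub 6 for 5: 6 + 4; = 10; G_2 = 10−1 = 9
step 2: 9 = 6 + 3; sub 7 for 6: 7 + 3; = 10; G_3 = 10−1 = 9
step 3: 9 = 7 + 2; sub 8 for 7: 8 + 2; = 10; G_4 = 10−1 = 9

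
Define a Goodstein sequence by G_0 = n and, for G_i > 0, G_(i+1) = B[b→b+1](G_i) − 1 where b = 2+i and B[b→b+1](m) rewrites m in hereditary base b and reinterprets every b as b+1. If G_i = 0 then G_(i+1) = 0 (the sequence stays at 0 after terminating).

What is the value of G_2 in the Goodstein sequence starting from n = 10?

G_0=10  [base 2] 2^(2 + 1) + 2  →[2↦3]→  3^(3 + 1) + 3 = 84  −1 ⇒ G_1=83
G_1=83  [base 3] 3^(3 + 1) + 2  →[3↦4]→  4^(4 + 1) + 2 = 1026  −1 ⇒ G_2=1025
G_2=1025  [base 4] 4^(4 + 1) + 1  →[4↦5]→  5^(5 + 1) + 1 = 15626  −1 ⇒ G_3=15625

1025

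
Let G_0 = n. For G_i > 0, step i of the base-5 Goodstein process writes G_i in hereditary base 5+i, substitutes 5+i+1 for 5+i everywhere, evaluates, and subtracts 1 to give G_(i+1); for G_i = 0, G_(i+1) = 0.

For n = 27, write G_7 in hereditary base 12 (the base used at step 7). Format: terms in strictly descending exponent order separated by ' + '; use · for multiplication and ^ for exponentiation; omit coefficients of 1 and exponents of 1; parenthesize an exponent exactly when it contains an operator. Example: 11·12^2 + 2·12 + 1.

7·12 + 3

G_0 = 27. HB_5(27) = 5^2 + 2. Bump = 38. G_1 = 37.
G_1 = 37. HB_6(37) = 6^2 + 1. Bump = 50. G_2 = 49.
G_2 = 49. HB_7(49) = 7^2. Bump = 64. G_3 = 63.
G_3 = 63. HB_8(63) = 7·8 + 7. Bump = 70. G_4 = 69.
G_4 = 69. HB_9(69) = 7·9 + 6. Bump = 76. G_5 = 75.
G_5 = 75. HB_10(75) = 7·10 + 5. Bump = 82. G_6 = 81.
G_6 = 81. HB_11(81) = 7·11 + 4. Bump = 88. G_7 = 87.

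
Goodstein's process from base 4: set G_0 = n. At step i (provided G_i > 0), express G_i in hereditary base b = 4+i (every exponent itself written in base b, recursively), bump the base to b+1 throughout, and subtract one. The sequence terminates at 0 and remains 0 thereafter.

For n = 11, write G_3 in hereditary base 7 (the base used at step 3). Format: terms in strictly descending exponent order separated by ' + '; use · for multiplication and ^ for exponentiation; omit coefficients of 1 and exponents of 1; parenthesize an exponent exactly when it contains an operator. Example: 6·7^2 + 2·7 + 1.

11 —HB4→ 2·4 + 3 —bump→ 2·5 + 3 = 13 —(−1)→ 12
12 —HB5→ 2·5 + 2 —bump→ 2·6 + 2 = 14 —(−1)→ 13
13 —HB6→ 2·6 + 1 —bump→ 2·7 + 1 = 15 —(−1)→ 14
14 —HB7→ 2·7 —bump→ 2·8 = 16 —(−1)→ 15

2·7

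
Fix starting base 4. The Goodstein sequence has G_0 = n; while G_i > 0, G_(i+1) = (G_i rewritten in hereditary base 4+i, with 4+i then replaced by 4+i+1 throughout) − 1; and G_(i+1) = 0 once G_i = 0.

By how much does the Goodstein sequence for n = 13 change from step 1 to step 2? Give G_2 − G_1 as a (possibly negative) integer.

G_0=13  [base 4] 3·4 + 1  →[4↦5]→  3·5 + 1 = 16  −1 ⇒ G_1=15
G_1=15  [base 5] 3·5  →[5↦6]→  3·6 = 18  −1 ⇒ G_2=17

2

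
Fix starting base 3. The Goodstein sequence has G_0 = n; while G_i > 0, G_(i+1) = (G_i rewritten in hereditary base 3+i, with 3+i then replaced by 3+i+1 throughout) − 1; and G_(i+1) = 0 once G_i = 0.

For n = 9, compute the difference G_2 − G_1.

2

G_0=9  [base 3] 3^2  →[3↦4]→  4^2 = 16  −1 ⇒ G_1=15
G_1=15  [base 4] 3·4 + 3  →[4↦5]→  3·5 + 3 = 18  −1 ⇒ G_2=17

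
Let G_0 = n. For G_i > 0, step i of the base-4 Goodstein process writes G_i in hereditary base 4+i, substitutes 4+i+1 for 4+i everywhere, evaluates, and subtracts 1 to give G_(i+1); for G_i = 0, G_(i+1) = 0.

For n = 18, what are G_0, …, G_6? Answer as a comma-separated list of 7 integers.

G_0 = 18. HB_4(18) = 4^2 + 2. Bump = 27. G_1 = 26.
G_1 = 26. HB_5(26) = 5^2 + 1. Bump = 37. G_2 = 36.
G_2 = 36. HB_6(36) = 6^2. Bump = 49. G_3 = 48.
G_3 = 48. HB_7(48) = 6·7 + 6. Bump = 54. G_4 = 53.
G_4 = 53. HB_8(53) = 6·8 + 5. Bump = 59. G_5 = 58.
G_5 = 58. HB_9(58) = 6·9 + 4. Bump = 64. G_6 = 63.

18, 26, 36, 48, 53, 58, 63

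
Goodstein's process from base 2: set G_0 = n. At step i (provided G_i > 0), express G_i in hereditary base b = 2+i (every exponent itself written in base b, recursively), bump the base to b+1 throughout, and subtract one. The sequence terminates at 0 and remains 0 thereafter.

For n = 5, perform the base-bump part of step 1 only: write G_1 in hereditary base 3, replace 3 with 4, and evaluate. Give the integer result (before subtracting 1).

[0] 5 ≡ 2^2 + 1 (base 2). Lift 3: 28. −1: 27.
[1] 27 ≡ 3^3 (base 3). Lift 4: 256. −1: 255.

256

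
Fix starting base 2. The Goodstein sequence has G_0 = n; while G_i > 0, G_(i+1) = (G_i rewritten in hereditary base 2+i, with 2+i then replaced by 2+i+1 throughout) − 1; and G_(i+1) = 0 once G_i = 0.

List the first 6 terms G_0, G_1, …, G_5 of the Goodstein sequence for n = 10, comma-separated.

i=0: 10 = 2^(2 + 1) + 2 (b=2); 2→3: 3^(3 + 1) + 3 = 84; 84−1 = 83
i=1: 83 = 3^(3 + 1) + 2 (b=3); 3→4: 4^(4 + 1) + 2 = 1026; 1026−1 = 1025
i=2: 1025 = 4^(4 + 1) + 1 (b=4); 4→5: 5^(5 + 1) + 1 = 15626; 15626−1 = 15625
i=3: 15625 = 5^(5 + 1) (b=5); 5→6: 6^(6 + 1) = 279936; 279936−1 = 279935
i=4: 279935 = 5·6^6 + 5·6^5 + 5·6^4 + 5·6^3 + 5·6^2 + 5·6 + 5 (b=6); 6→7: 5·7^7 + 5·7^5 + 5·7^4 + 5·7^3 + 5·7^2 + 5·7 + 5 = 4215755; 4215755−1 = 4215754

10, 83, 1025, 15625, 279935, 4215754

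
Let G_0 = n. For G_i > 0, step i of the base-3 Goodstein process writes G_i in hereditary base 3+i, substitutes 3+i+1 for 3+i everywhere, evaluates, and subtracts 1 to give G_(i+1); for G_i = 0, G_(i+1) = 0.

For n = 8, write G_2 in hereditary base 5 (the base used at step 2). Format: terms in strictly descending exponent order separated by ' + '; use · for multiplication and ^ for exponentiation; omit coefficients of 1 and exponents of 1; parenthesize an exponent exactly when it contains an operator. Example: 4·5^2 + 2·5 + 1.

2·5

G_0=8  [base 3] 2·3 + 2  →[3↦4]→  2·4 + 2 = 10  −1 ⇒ G_1=9
G_1=9  [base 4] 2·4 + 1  →[4↦5]→  2·5 + 1 = 11  −1 ⇒ G_2=10
G_2=10  [base 5] 2·5  →[5↦6]→  2·6 = 12  −1 ⇒ G_3=11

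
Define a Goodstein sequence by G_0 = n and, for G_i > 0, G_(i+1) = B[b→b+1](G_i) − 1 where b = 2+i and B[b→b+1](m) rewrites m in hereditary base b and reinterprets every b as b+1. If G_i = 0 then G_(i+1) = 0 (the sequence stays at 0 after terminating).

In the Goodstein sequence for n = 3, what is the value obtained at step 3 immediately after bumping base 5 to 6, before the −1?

[0] 3 ≡ 2 + 1 (base 2). Lift 3: 4. −1: 3.
[1] 3 ≡ 3 (base 3). Lift 4: 4. −1: 3.
[2] 3 ≡ 3 (base 4). Lift 5: 3. −1: 2.
[3] 2 ≡ 2 (base 5). Lift 6: 2. −1: 1.

2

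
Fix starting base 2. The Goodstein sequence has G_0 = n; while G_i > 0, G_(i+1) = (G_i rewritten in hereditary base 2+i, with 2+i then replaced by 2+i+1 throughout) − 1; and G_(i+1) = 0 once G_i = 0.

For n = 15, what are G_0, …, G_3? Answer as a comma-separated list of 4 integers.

15, 111, 1283, 18752

base 2: 15 = 2^(2 + 1) + 2^2 + 2 + 1; at 3: 3^(3 + 1) + 3^3 + 3 + 1 = 112; next = 111
base 3: 111 = 3^(3 + 1) + 3^3 + 3; at 4: 4^(4 + 1) + 4^4 + 4 = 1284; next = 1283
base 4: 1283 = 4^(4 + 1) + 4^4 + 3; at 5: 5^(5 + 1) + 5^5 + 3 = 18753; next = 18752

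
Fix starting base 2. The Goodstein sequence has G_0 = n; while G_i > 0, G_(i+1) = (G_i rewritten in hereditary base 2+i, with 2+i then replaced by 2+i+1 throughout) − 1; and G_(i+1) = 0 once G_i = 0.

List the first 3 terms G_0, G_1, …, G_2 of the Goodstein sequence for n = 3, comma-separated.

3, 3, 3

[0] 3 ≡ 2 + 1 (base 2). Lift 3: 4. −1: 3.
[1] 3 ≡ 3 (base 3). Lift 4: 4. −1: 3.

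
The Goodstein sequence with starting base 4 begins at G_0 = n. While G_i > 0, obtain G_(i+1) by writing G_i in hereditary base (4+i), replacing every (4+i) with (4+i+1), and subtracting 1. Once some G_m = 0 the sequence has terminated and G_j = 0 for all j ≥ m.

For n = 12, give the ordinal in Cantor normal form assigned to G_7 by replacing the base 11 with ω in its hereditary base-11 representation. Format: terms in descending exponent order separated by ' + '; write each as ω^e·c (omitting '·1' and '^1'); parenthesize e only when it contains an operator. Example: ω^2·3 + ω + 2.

ω + 8

G_0=12  [base 4] 3·4  →[4↦5]→  3·5 = 15  −1 ⇒ G_1=14
G_1=14  [base 5] 2·5 + 4  →[5↦6]→  2·6 + 4 = 16  −1 ⇒ G_2=15
G_2=15  [base 6] 2·6 + 3  →[6↦7]→  2·7 + 3 = 17  −1 ⇒ G_3=16
G_3=16  [base 7] 2·7 + 2  →[7↦8]→  2·8 + 2 = 18  −1 ⇒ G_4=17
G_4=17  [base 8] 2·8 + 1  →[8↦9]→  2·9 + 1 = 19  −1 ⇒ G_5=18
G_5=18  [base 9] 2·9  →[9↦10]→  2·10 = 20  −1 ⇒ G_6=19
G_6=19  [base 10] 10 + 9  →[10↦11]→  11 + 9 = 20  −1 ⇒ G_7=19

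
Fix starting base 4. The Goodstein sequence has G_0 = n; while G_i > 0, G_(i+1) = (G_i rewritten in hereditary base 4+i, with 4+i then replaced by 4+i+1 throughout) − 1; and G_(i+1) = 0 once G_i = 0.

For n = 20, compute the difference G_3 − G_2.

12

base 4: 20 = 4^2 + 4; at 5: 5^2 + 5 = 30; next = 29
base 5: 29 = 5^2 + 4; at 6: 6^2 + 4 = 40; next = 39
base 6: 39 = 6^2 + 3; at 7: 7^2 + 3 = 52; next = 51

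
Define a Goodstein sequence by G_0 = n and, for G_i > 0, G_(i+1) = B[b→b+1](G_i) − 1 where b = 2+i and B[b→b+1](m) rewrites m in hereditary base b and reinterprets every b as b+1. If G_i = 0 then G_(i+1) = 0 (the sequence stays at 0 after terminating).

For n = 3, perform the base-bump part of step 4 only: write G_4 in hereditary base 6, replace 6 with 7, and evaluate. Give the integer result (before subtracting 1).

[0] 3 ≡ 2 + 1 (base 2). Lift 3: 4. −1: 3.
[1] 3 ≡ 3 (base 3). Lift 4: 4. −1: 3.
[2] 3 ≡ 3 (base 4). Lift 5: 3. −1: 2.
[3] 2 ≡ 2 (base 5). Lift 6: 2. −1: 1.
[4] 1 ≡ 1 (base 6). Lift 7: 1. −1: 0.

1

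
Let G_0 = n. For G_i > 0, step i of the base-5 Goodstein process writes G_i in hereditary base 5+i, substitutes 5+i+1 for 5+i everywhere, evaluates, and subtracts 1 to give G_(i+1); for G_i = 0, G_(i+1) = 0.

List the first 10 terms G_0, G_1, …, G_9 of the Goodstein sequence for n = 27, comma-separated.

27, 37, 49, 63, 69, 75, 81, 87, 93, 99

G_0=27  [base 5] 5^2 + 2  →[5↦6]→  6^2 + 2 = 38  −1 ⇒ G_1=37
G_1=37  [base 6] 6^2 + 1  →[6↦7]→  7^2 + 1 = 50  −1 ⇒ G_2=49
G_2=49  [base 7] 7^2  →[7↦8]→  8^2 = 64  −1 ⇒ G_3=63
G_3=63  [base 8] 7·8 + 7  →[8↦9]→  7·9 + 7 = 70  −1 ⇒ G_4=69
G_4=69  [base 9] 7·9 + 6  →[9↦10]→  7·10 + 6 = 76  −1 ⇒ G_5=75
G_5=75  [base 10] 7·10 + 5  →[10↦11]→  7·11 + 5 = 82  −1 ⇒ G_6=81
G_6=81  [base 11] 7·11 + 4  →[11↦12]→  7·12 + 4 = 88  −1 ⇒ G_7=87
G_7=87  [base 12] 7·12 + 3  →[12↦13]→  7·13 + 3 = 94  −1 ⇒ G_8=93
G_8=93  [base 13] 7·13 + 2  →[13↦14]→  7·14 + 2 = 100  −1 ⇒ G_9=99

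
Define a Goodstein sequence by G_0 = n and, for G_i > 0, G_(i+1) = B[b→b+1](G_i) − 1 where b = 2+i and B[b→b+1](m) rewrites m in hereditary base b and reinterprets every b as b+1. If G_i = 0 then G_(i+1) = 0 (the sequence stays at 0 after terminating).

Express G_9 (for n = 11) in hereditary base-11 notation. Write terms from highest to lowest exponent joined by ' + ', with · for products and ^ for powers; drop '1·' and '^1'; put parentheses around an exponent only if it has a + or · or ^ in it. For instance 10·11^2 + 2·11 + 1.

7·11^11 + 7·11^7 + 7·11^6 + 7·11^5 + 7·11^4 + 7·11^3 + 7·11^2 + 7·11 + 4

base 2: 11 = 2^(2 + 1) + 2 + 1; at 3: 3^(3 + 1) + 3 + 1 = 85; next = 84
base 3: 84 = 3^(3 + 1) + 3; at 4: 4^(4 + 1) + 4 = 1028; next = 1027
base 4: 1027 = 4^(4 + 1) + 3; at 5: 5^(5 + 1) + 3 = 15628; next = 15627
base 5: 15627 = 5^(5 + 1) + 2; at 6: 6^(6 + 1) + 2 = 279938; next = 279937
base 6: 279937 = 6^(6 + 1) + 1; at 7: 7^(7 + 1) + 1 = 5764802; next = 5764801
base 7: 5764801 = 7^(7 + 1); at 8: 8^(8 + 1) = 134217728; next = 134217727
base 8: 134217727 = 7·8^8 + 7·8^7 + 7·8^6 + 7·8^5 + 7·8^4 + 7·8^3 + 7·8^2 + 7·8 + 7; at 9: 7·9^9 + 7·9^7 + 7·9^6 + 7·9^5 + 7·9^4 + 7·9^3 + 7·9^2 + 7·9 + 7 = 2749609303; next = 2749609302
base 9: 2749609302 = 7·9^9 + 7·9^7 + 7·9^6 + 7·9^5 + 7·9^4 + 7·9^3 + 7·9^2 + 7·9 + 6; at 10: 7·10^10 + 7·10^7 + 7·10^6 + 7·10^5 + 7·10^4 + 7·10^3 + 7·10^2 + 7·10 + 6 = 70077777776; next = 70077777775
base 10: 70077777775 = 7·10^10 + 7·10^7 + 7·10^6 + 7·10^5 + 7·10^4 + 7·10^3 + 7·10^2 + 7·10 + 5; at 11: 7·11^11 + 7·11^7 + 7·11^6 + 7·11^5 + 7·11^4 + 7·11^3 + 7·11^2 + 7·11 + 5 = 1997331745491; next = 1997331745490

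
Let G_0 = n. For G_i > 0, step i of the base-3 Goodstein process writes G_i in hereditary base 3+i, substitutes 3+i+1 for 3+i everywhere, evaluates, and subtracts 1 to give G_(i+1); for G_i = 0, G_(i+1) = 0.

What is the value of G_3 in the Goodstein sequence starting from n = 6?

G_0=6  [base 3] 2·3  →[3↦4]→  2·4 = 8  −1 ⇒ G_1=7
G_1=7  [base 4] 4 + 3  →[4↦5]→  5 + 3 = 8  −1 ⇒ G_2=7
G_2=7  [base 5] 5 + 2  →[5↦6]→  6 + 2 = 8  −1 ⇒ G_3=7

7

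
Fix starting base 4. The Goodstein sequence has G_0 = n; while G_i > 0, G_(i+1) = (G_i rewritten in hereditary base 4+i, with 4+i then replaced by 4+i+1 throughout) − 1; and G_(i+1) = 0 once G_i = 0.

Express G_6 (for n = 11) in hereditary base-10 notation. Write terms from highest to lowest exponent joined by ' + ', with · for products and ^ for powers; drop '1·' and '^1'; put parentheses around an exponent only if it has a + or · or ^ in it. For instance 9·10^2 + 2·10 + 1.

i=0: 11 = 2·4 + 3 (b=4); 4→5: 2·5 + 3 = 13; 13−1 = 12
i=1: 12 = 2·5 + 2 (b=5); 5→6: 2·6 + 2 = 14; 14−1 = 13
i=2: 13 = 2·6 + 1 (b=6); 6→7: 2·7 + 1 = 15; 15−1 = 14
i=3: 14 = 2·7 (b=7); 7→8: 2·8 = 16; 16−1 = 15
i=4: 15 = 8 + 7 (b=8); 8→9: 9 + 7 = 16; 16−1 = 15
i=5: 15 = 9 + 6 (b=9); 9→10: 10 + 6 = 16; 16−1 = 15
i=6: 15 = 10 + 5 (b=10); 10→11: 11 + 5 = 16; 16−1 = 15

10 + 5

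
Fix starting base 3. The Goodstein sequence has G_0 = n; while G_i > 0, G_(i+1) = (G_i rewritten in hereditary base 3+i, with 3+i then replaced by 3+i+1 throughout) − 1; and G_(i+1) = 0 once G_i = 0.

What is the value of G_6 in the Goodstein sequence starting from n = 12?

69

i=0: 12 = 3^2 + 3 (b=3); 3→4: 4^2 + 4 = 20; 20−1 = 19
i=1: 19 = 4^2 + 3 (b=4); 4→5: 5^2 + 3 = 28; 28−1 = 27
i=2: 27 = 5^2 + 2 (b=5); 5→6: 6^2 + 2 = 38; 38−1 = 37
i=3: 37 = 6^2 + 1 (b=6); 6→7: 7^2 + 1 = 50; 50−1 = 49
i=4: 49 = 7^2 (b=7); 7→8: 8^2 = 64; 64−1 = 63
i=5: 63 = 7·8 + 7 (b=8); 8→9: 7·9 + 7 = 70; 70−1 = 69
i=6: 69 = 7·9 + 6 (b=9); 9→10: 7·10 + 6 = 76; 76−1 = 75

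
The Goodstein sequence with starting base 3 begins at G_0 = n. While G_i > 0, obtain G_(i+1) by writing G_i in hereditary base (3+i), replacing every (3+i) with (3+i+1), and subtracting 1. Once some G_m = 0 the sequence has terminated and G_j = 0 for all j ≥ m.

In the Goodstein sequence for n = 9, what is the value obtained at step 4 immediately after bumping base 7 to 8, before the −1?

[0] 9 ≡ 3^2 (base 3). Lift 4: 16. −1: 15.
[1] 15 ≡ 3·4 + 3 (base 4). Lift 5: 18. −1: 17.
[2] 17 ≡ 3·5 + 2 (base 5). Lift 6: 20. −1: 19.
[3] 19 ≡ 3·6 + 1 (base 6). Lift 7: 22. −1: 21.
[4] 21 ≡ 3·7 (base 7). Lift 8: 24. −1: 23.

24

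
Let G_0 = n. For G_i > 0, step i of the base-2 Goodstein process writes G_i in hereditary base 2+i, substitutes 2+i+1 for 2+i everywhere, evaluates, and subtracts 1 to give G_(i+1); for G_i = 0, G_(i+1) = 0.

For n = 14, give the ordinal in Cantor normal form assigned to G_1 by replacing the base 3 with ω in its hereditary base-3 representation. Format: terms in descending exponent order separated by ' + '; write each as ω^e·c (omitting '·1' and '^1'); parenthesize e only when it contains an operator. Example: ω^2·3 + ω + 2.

ω^(ω + 1) + ω^ω + 2

G_0=14  [base 2] 2^(2 + 1) + 2^2 + 2  →[2↦3]→  3^(3 + 1) + 3^3 + 3 = 111  −1 ⇒ G_1=110
G_1=110  [base 3] 3^(3 + 1) + 3^3 + 2  →[3↦4]→  4^(4 + 1) + 4^4 + 2 = 1282  −1 ⇒ G_2=1281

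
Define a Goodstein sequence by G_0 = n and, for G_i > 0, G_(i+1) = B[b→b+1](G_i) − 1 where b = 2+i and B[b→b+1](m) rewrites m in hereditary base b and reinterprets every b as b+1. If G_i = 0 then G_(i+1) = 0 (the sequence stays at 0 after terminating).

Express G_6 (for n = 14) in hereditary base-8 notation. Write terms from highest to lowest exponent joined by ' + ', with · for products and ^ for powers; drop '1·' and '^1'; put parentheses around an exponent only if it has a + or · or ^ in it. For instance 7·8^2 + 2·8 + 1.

G_0=14  [base 2] 2^(2 + 1) + 2^2 + 2  →[2↦3]→  3^(3 + 1) + 3^3 + 3 = 111  −1 ⇒ G_1=110
G_1=110  [base 3] 3^(3 + 1) + 3^3 + 2  →[3↦4]→  4^(4 + 1) + 4^4 + 2 = 1282  −1 ⇒ G_2=1281
G_2=1281  [base 4] 4^(4 + 1) + 4^4 + 1  →[4↦5]→  5^(5 + 1) + 5^5 + 1 = 18751  −1 ⇒ G_3=18750
G_3=18750  [base 5] 5^(5 + 1) + 5^5  →[5↦6]→  6^(6 + 1) + 6^6 = 326592  −1 ⇒ G_4=326591
G_4=326591  [base 6] 6^(6 + 1) + 5·6^5 + 5·6^4 + 5·6^3 + 5·6^2 + 5·6 + 5  →[6↦7]→  7^(7 + 1) + 5·7^5 + 5·7^4 + 5·7^3 + 5·7^2 + 5·7 + 5 = 5862841  −1 ⇒ G_5=5862840
G_5=5862840  [base 7] 7^(7 + 1) + 5·7^5 + 5·7^4 + 5·7^3 + 5·7^2 + 5·7 + 4  →[7↦8]→  8^(8 + 1) + 5·8^5 + 5·8^4 + 5·8^3 + 5·8^2 + 5·8 + 4 = 134404972  −1 ⇒ G_6=134404971
G_6=134404971  [base 8] 8^(8 + 1) + 5·8^5 + 5·8^4 + 5·8^3 + 5·8^2 + 5·8 + 3  →[8↦9]→  9^(9 + 1) + 5·9^5 + 5·9^4 + 5·9^3 + 5·9^2 + 5·9 + 3 = 3487116549  −1 ⇒ G_7=3487116548

8^(8 + 1) + 5·8^5 + 5·8^4 + 5·8^3 + 5·8^2 + 5·8 + 3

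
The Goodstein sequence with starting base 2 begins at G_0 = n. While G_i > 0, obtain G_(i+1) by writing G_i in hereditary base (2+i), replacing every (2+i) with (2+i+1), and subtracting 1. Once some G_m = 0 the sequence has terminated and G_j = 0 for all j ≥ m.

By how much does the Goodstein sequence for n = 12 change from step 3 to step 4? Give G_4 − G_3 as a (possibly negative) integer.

base 2: 12 = 2^(2 + 1) + 2^2; at 3: 3^(3 + 1) + 3^3 = 108; next = 107
base 3: 107 = 3^(3 + 1) + 2·3^2 + 2·3 + 2; at 4: 4^(4 + 1) + 2·4^2 + 2·4 + 2 = 1066; next = 1065
base 4: 1065 = 4^(4 + 1) + 2·4^2 + 2·4 + 1; at 5: 5^(5 + 1) + 2·5^2 + 2·5 + 1 = 15686; next = 15685
base 5: 15685 = 5^(5 + 1) + 2·5^2 + 2·5; at 6: 6^(6 + 1) + 2·6^2 + 2·6 = 280020; next = 280019

264334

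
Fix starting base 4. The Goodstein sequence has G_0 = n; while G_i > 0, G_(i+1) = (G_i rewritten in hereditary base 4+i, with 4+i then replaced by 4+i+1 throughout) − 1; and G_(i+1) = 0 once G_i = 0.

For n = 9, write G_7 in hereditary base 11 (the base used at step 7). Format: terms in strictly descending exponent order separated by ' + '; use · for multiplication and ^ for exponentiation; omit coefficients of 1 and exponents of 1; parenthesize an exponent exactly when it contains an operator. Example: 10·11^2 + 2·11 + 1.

G_0 = 9. HB_4(9) = 2·4 + 1. Bump = 11. G_1 = 10.
G_1 = 10. HB_5(10) = 2·5. Bump = 12. G_2 = 11.
G_2 = 11. HB_6(11) = 6 + 5. Bump = 12. G_3 = 11.
G_3 = 11. HB_7(11) = 7 + 4. Bump = 12. G_4 = 11.
G_4 = 11. HB_8(11) = 8 + 3. Bump = 12. G_5 = 11.
G_5 = 11. HB_9(11) = 9 + 2. Bump = 12. G_6 = 11.
G_6 = 11. HB_10(11) = 10 + 1. Bump = 12. G_7 = 11.

11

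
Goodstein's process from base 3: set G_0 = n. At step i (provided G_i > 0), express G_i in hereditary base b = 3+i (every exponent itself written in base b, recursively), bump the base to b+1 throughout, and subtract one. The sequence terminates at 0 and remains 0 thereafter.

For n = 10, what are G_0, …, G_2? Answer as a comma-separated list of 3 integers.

[0] 10 ≡ 3^2 + 1 (base 3). Lift 4: 17. −1: 16.
[1] 16 ≡ 4^2 (base 4). Lift 5: 25. −1: 24.

10, 16, 24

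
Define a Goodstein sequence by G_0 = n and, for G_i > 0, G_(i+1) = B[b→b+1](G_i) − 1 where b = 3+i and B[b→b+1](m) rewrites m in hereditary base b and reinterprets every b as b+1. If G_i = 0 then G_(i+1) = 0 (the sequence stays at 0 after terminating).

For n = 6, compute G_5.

7

base 3: 6 = 2·3; at 4: 2·4 = 8; next = 7
base 4: 7 = 4 + 3; at 5: 5 + 3 = 8; next = 7
base 5: 7 = 5 + 2; at 6: 6 + 2 = 8; next = 7
base 6: 7 = 6 + 1; at 7: 7 + 1 = 8; next = 7
base 7: 7 = 7; at 8: 8 = 8; next = 7
base 8: 7 = 7; at 9: 7 = 7; next = 6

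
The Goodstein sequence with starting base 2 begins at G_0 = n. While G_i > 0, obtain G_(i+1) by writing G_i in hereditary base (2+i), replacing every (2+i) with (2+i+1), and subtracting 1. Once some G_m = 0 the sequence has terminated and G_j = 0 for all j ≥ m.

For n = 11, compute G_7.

2749609302

i=0: 11 = 2^(2 + 1) + 2 + 1 (b=2); 2→3: 3^(3 + 1) + 3 + 1 = 85; 85−1 = 84
i=1: 84 = 3^(3 + 1) + 3 (b=3); 3→4: 4^(4 + 1) + 4 = 1028; 1028−1 = 1027
i=2: 1027 = 4^(4 + 1) + 3 (b=4); 4→5: 5^(5 + 1) + 3 = 15628; 15628−1 = 15627
i=3: 15627 = 5^(5 + 1) + 2 (b=5); 5→6: 6^(6 + 1) + 2 = 279938; 279938−1 = 279937
i=4: 279937 = 6^(6 + 1) + 1 (b=6); 6→7: 7^(7 + 1) + 1 = 5764802; 5764802−1 = 5764801
i=5: 5764801 = 7^(7 + 1) (b=7); 7→8: 8^(8 + 1) = 134217728; 134217728−1 = 134217727
i=6: 134217727 = 7·8^8 + 7·8^7 + 7·8^6 + 7·8^5 + 7·8^4 + 7·8^3 + 7·8^2 + 7·8 + 7 (b=8); 8→9: 7·9^9 + 7·9^7 + 7·9^6 + 7·9^5 + 7·9^4 + 7·9^3 + 7·9^2 + 7·9 + 7 = 2749609303; 2749609303−1 = 2749609302
i=7: 2749609302 = 7·9^9 + 7·9^7 + 7·9^6 + 7·9^5 + 7·9^4 + 7·9^3 + 7·9^2 + 7·9 + 6 (b=9); 9→10: 7·10^10 + 7·10^7 + 7·10^6 + 7·10^5 + 7·10^4 + 7·10^3 + 7·10^2 + 7·10 + 6 = 70077777776; 70077777776−1 = 70077777775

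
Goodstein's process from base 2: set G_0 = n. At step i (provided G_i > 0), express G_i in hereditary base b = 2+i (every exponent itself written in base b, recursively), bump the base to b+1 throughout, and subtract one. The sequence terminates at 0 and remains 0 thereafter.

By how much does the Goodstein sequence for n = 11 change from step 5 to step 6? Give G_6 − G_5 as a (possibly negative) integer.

base 2: 11 = 2^(2 + 1) + 2 + 1; at 3: 3^(3 + 1) + 3 + 1 = 85; next = 84
base 3: 84 = 3^(3 + 1) + 3; at 4: 4^(4 + 1) + 4 = 1028; next = 1027
base 4: 1027 = 4^(4 + 1) + 3; at 5: 5^(5 + 1) + 3 = 15628; next = 15627
base 5: 15627 = 5^(5 + 1) + 2; at 6: 6^(6 + 1) + 2 = 279938; next = 279937
base 6: 279937 = 6^(6 + 1) + 1; at 7: 7^(7 + 1) + 1 = 5764802; next = 5764801
base 7: 5764801 = 7^(7 + 1); at 8: 8^(8 + 1) = 134217728; next = 134217727

128452926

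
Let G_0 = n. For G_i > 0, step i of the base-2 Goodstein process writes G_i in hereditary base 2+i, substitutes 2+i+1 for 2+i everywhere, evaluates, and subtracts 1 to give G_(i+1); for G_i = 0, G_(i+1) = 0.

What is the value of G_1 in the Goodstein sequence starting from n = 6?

29

step 0: 6 = 2^2 + 2; sub 3 for 2: 3^3 + 3; = 30; G_1 = 30−1 = 29
step 1: 29 = 3^3 + 2; sub 4 for 3: 4^4 + 2; = 258; G_2 = 258−1 = 257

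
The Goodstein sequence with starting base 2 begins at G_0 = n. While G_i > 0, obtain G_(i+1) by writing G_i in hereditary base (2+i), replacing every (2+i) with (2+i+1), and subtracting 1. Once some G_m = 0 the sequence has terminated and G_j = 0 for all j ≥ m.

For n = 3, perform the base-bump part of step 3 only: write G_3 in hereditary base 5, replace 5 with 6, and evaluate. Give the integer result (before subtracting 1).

2

step 0: 3 = 2 + 1; sub 3 for 2: 3 + 1; = 4; G_1 = 4−1 = 3
step 1: 3 = 3; sub 4 for 3: 4; = 4; G_2 = 4−1 = 3
step 2: 3 = 3; sub 5 for 4: 3; = 3; G_3 = 3−1 = 2
step 3: 2 = 2; sub 6 for 5: 2; = 2; G_4 = 2−1 = 1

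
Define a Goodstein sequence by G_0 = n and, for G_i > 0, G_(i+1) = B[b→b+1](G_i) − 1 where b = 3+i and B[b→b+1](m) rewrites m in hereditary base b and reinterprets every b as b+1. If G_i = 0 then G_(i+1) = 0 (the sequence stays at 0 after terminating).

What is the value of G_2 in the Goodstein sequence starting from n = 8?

G_0 = 8. HB_3(8) = 2·3 + 2. Bump = 10. G_1 = 9.
G_1 = 9. HB_4(9) = 2·4 + 1. Bump = 11. G_2 = 10.

10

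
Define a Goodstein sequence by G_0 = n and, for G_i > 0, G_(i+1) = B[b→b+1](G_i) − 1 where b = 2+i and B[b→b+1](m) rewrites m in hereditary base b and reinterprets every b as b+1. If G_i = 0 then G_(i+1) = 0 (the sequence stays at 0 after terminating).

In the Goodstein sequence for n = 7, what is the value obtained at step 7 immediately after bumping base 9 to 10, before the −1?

G_0 = 7. HB_2(7) = 2^2 + 2 + 1. Bump = 31. G_1 = 30.
G_1 = 30. HB_3(30) = 3^3 + 3. Bump = 260. G_2 = 259.
G_2 = 259. HB_4(259) = 4^4 + 3. Bump = 3128. G_3 = 3127.
G_3 = 3127. HB_5(3127) = 5^5 + 2. Bump = 46658. G_4 = 46657.
G_4 = 46657. HB_6(46657) = 6^6 + 1. Bump = 823544. G_5 = 823543.
G_5 = 823543. HB_7(823543) = 7^7. Bump = 16777216. G_6 = 16777215.
G_6 = 16777215. HB_8(16777215) = 7·8^7 + 7·8^6 + 7·8^5 + 7·8^4 + 7·8^3 + 7·8^2 + 7·8 + 7. Bump = 37665880. G_7 = 37665879.
G_7 = 37665879. HB_9(37665879) = 7·9^7 + 7·9^6 + 7·9^5 + 7·9^4 + 7·9^3 + 7·9^2 + 7·9 + 6. Bump = 77777776. G_8 = 77777775.

77777776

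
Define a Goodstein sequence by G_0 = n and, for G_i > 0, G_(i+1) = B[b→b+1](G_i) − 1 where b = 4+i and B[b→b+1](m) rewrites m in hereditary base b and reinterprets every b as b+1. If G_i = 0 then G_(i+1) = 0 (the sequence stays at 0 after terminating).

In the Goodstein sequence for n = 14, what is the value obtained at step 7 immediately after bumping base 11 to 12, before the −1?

26

i=0: 14 = 3·4 + 2 (b=4); 4→5: 3·5 + 2 = 17; 17−1 = 16
i=1: 16 = 3·5 + 1 (b=5); 5→6: 3·6 + 1 = 19; 19−1 = 18
i=2: 18 = 3·6 (b=6); 6→7: 3·7 = 21; 21−1 = 20
i=3: 20 = 2·7 + 6 (b=7); 7→8: 2·8 + 6 = 22; 22−1 = 21
i=4: 21 = 2·8 + 5 (b=8); 8→9: 2·9 + 5 = 23; 23−1 = 22
i=5: 22 = 2·9 + 4 (b=9); 9→10: 2·10 + 4 = 24; 24−1 = 23
i=6: 23 = 2·10 + 3 (b=10); 10→11: 2·11 + 3 = 25; 25−1 = 24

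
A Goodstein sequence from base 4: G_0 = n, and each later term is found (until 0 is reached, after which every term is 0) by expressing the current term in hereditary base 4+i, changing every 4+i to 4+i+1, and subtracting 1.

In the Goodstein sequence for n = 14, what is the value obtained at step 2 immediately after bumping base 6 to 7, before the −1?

21

G_0=14  [base 4] 3·4 + 2  →[4↦5]→  3·5 + 2 = 17  −1 ⇒ G_1=16
G_1=16  [base 5] 3·5 + 1  →[5↦6]→  3·6 + 1 = 19  −1 ⇒ G_2=18
G_2=18  [base 6] 3·6  →[6↦7]→  3·7 = 21  −1 ⇒ G_3=20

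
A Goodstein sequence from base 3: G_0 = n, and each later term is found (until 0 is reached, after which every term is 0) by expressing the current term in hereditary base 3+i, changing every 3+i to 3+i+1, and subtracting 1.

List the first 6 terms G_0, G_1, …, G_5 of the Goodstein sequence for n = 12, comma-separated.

G_0 = 12. HB_3(12) = 3^2 + 3. Bump = 20. G_1 = 19.
G_1 = 19. HB_4(19) = 4^2 + 3. Bump = 28. G_2 = 27.
G_2 = 27. HB_5(27) = 5^2 + 2. Bump = 38. G_3 = 37.
G_3 = 37. HB_6(37) = 6^2 + 1. Bump = 50. G_4 = 49.
G_4 = 49. HB_7(49) = 7^2. Bump = 64. G_5 = 63.

12, 19, 27, 37, 49, 63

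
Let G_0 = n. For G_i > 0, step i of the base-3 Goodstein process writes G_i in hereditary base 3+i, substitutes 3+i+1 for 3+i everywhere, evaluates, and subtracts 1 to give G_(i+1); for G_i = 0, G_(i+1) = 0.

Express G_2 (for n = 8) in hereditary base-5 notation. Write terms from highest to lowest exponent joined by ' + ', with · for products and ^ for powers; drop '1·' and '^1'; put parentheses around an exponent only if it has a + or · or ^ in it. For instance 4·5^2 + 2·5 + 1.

2·5

G_0=8  [base 3] 2·3 + 2  →[3↦4]→  2·4 + 2 = 10  −1 ⇒ G_1=9
G_1=9  [base 4] 2·4 + 1  →[4↦5]→  2·5 + 1 = 11  −1 ⇒ G_2=10
G_2=10  [base 5] 2·5  →[5↦6]→  2·6 = 12  −1 ⇒ G_3=11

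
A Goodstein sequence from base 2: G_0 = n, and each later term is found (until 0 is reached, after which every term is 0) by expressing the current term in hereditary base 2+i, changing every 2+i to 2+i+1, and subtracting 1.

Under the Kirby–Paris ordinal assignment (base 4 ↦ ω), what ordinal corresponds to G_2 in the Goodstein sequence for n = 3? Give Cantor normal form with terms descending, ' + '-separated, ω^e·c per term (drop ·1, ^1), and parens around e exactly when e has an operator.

(0) 3|_2 = 2 + 1 ↦ 3 + 1|_3 = 4 ⇒ 3
(1) 3|_3 = 3 ↦ 4|_4 = 4 ⇒ 3
(2) 3|_4 = 3 ↦ 3|_5 = 3 ⇒ 2

3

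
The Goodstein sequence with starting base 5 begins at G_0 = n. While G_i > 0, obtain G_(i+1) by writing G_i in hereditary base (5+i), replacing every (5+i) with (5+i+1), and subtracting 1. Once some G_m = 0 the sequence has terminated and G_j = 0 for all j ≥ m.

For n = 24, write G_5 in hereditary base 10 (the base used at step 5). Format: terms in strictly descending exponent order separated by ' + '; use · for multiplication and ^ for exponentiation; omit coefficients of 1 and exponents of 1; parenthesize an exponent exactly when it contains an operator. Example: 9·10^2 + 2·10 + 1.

base 5: 24 = 4·5 + 4; at 6: 4·6 + 4 = 28; next = 27
base 6: 27 = 4·6 + 3; at 7: 4·7 + 3 = 31; next = 30
base 7: 30 = 4·7 + 2; at 8: 4·8 + 2 = 34; next = 33
base 8: 33 = 4·8 + 1; at 9: 4·9 + 1 = 37; next = 36
base 9: 36 = 4·9; at 10: 4·10 = 40; next = 39
base 10: 39 = 3·10 + 9; at 11: 3·11 + 9 = 42; next = 41

3·10 + 9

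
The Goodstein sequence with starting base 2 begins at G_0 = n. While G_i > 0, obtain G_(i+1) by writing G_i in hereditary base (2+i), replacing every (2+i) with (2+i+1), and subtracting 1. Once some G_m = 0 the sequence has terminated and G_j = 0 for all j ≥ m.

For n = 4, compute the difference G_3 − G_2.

19

G_0 = 4. HB_2(4) = 2^2. Bump = 27. G_1 = 26.
G_1 = 26. HB_3(26) = 2·3^2 + 2·3 + 2. Bump = 42. G_2 = 41.
G_2 = 41. HB_4(41) = 2·4^2 + 2·4 + 1. Bump = 61. G_3 = 60.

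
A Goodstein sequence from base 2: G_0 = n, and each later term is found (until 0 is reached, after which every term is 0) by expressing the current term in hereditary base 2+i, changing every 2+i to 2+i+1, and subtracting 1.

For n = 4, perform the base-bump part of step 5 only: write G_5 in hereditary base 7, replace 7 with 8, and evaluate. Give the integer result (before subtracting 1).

i=0: 4 = 2^2 (b=2); 2→3: 3^3 = 27; 27−1 = 26
i=1: 26 = 2·3^2 + 2·3 + 2 (b=3); 3→4: 2·4^2 + 2·4 + 2 = 42; 42−1 = 41
i=2: 41 = 2·4^2 + 2·4 + 1 (b=4); 4→5: 2·5^2 + 2·5 + 1 = 61; 61−1 = 60
i=3: 60 = 2·5^2 + 2·5 (b=5); 5→6: 2·6^2 + 2·6 = 84; 84−1 = 83
i=4: 83 = 2·6^2 + 6 + 5 (b=6); 6→7: 2·7^2 + 7 + 5 = 110; 110−1 = 109

140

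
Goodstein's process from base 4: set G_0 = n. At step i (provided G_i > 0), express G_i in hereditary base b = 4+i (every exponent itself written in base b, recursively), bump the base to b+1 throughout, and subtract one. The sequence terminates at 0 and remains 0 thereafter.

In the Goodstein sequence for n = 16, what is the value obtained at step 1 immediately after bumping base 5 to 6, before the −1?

base 4: 16 = 4^2; at 5: 5^2 = 25; next = 24
base 5: 24 = 4·5 + 4; at 6: 4·6 + 4 = 28; next = 27

28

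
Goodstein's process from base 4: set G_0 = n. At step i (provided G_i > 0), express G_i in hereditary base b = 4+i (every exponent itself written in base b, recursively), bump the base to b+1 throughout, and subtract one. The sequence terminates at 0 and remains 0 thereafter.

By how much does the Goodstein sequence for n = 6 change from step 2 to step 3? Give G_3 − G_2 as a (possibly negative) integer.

base 4: 6 = 4 + 2; at 5: 5 + 2 = 7; next = 6
base 5: 6 = 5 + 1; at 6: 6 + 1 = 7; next = 6
base 6: 6 = 6; at 7: 7 = 7; next = 6

0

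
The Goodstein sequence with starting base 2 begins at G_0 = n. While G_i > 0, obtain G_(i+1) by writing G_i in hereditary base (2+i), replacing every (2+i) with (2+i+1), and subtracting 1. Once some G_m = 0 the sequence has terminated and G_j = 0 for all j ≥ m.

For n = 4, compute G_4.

83

base 2: 4 = 2^2; at 3: 3^3 = 27; next = 26
base 3: 26 = 2·3^2 + 2·3 + 2; at 4: 2·4^2 + 2·4 + 2 = 42; next = 41
base 4: 41 = 2·4^2 + 2·4 + 1; at 5: 2·5^2 + 2·5 + 1 = 61; next = 60
base 5: 60 = 2·5^2 + 2·5; at 6: 2·6^2 + 2·6 = 84; next = 83
base 6: 83 = 2·6^2 + 6 + 5; at 7: 2·7^2 + 7 + 5 = 110; next = 109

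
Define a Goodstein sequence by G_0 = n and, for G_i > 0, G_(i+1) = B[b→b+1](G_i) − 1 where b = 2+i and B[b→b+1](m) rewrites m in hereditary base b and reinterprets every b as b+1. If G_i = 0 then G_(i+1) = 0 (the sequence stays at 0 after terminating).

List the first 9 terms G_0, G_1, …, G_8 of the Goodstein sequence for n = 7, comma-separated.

[0] 7 ≡ 2^2 + 2 + 1 (base 2). Lift 3: 31. −1: 30.
[1] 30 ≡ 3^3 + 3 (base 3). Lift 4: 260. −1: 259.
[2] 259 ≡ 4^4 + 3 (base 4). Lift 5: 3128. −1: 3127.
[3] 3127 ≡ 5^5 + 2 (base 5). Lift 6: 46658. −1: 46657.
[4] 46657 ≡ 6^6 + 1 (base 6). Lift 7: 823544. −1: 823543.
[5] 823543 ≡ 7^7 (base 7). Lift 8: 16777216. −1: 16777215.
[6] 16777215 ≡ 7·8^7 + 7·8^6 + 7·8^5 + 7·8^4 + 7·8^3 + 7·8^2 + 7·8 + 7 (base 8). Lift 9: 37665880. −1: 37665879.
[7] 37665879 ≡ 7·9^7 + 7·9^6 + 7·9^5 + 7·9^4 + 7·9^3 + 7·9^2 + 7·9 + 6 (base 9). Lift 10: 77777776. −1: 77777775.

7, 30, 259, 3127, 46657, 823543, 16777215, 37665879, 77777775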